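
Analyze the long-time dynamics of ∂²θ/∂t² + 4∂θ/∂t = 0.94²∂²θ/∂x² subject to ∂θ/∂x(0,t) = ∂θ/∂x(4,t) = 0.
Long-time behavior: θ → constant (steady state). Damping (γ=4) dissipates the nonconstant modes; with Neumann BCs the spatial average obeys M''+γM'=0 and tends to a finite limit.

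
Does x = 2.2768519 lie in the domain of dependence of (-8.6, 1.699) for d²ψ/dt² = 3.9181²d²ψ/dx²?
No. The domain of dependence is [-15.2568519, -1.9431481], and 2.2768519 is outside this interval.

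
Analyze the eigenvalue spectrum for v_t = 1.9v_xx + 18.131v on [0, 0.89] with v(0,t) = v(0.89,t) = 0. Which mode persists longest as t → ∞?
Eigenvalues: λₙ = 1.9n²π²/0.89² - 18.131.
First three modes:
  n=1: λ₁ = 1.9π²/0.89² - 18.131 ≈ 5.543
  n=2: λ₂ = 7.6π²/0.89² - 18.131 ≈ 76.565
  n=3: λ₃ = 17.1π²/0.89² - 18.131 ≈ 194.936
Since 1.9π²/0.89² ≈ 23.674 > 18.131, all λₙ > 0.
The n=1 mode decays slowest → dominates as t → ∞.
Asymptotic: v ~ c₁ sin(πx/0.89) e^{-λ₁t} with decay rate λ₁ ≈ 5.543.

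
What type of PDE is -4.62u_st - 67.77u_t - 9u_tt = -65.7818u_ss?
Rewriting in standard form: 65.7818u_ss - 4.62u_st - 9u_tt - 67.77u_t = 0. With A = 65.7818, B = -4.62, C = -9, the discriminant is 2389.4892. This is a hyperbolic PDE.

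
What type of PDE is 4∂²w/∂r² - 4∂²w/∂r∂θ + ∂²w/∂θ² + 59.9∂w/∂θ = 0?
With A = 4, B = -4, C = 1, the discriminant is 0. This is a parabolic PDE.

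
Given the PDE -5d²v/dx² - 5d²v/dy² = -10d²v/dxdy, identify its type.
Rewriting in standard form: -5d²v/dx² + 10d²v/dxdy - 5d²v/dy² = 0. The second-order coefficients are A = -5, B = 10, C = -5. Since B² - 4AC = 0 = 0, this is a parabolic PDE.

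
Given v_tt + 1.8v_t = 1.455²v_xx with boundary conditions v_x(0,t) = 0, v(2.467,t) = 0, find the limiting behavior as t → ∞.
v → 0. Damping (γ=1.8) dissipates energy; oscillations decay exponentially.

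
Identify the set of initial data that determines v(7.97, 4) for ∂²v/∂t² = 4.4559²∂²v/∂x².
Domain of dependence: [-9.8536, 25.7936]. Signals travel at speed 4.4559, so data within |x - 7.97| ≤ 4.4559·4 = 17.8236 can reach the point.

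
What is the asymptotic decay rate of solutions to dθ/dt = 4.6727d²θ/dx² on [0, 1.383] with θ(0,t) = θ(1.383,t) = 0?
Eigenvalues: λₙ = 4.6727n²π²/1.383².
First three modes:
  n=1: λ₁ = 4.6727π²/1.383² ≈ 24.111
  n=2: λ₂ = 18.6908π²/1.383² ≈ 96.446 (4× faster decay)
  n=3: λ₃ = 42.0543π²/1.383² ≈ 217.003 (9× faster decay)
As t → ∞, higher modes decay exponentially faster. The n=1 mode dominates: θ ~ c₁ sin(πx/1.383) e^{-λ₁t}.
Decay rate: λ₁ = 4.6727π²/1.383² ≈ 24.111.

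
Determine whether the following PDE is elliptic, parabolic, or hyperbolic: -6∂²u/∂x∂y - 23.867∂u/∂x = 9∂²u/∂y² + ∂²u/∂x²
Rewriting in standard form: -∂²u/∂x² - 6∂²u/∂x∂y - 9∂²u/∂y² - 23.867∂u/∂x = 0. Coefficients: A = -1, B = -6, C = -9. B² - 4AC = 0, which is zero, so the equation is parabolic.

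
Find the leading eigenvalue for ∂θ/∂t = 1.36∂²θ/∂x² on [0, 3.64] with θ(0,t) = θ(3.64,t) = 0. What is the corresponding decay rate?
Eigenvalues: λₙ = 1.36n²π²/3.64².
First three modes:
  n=1: λ₁ = 1.36π²/3.64² ≈ 1.013
  n=2: λ₂ = 5.44π²/3.64² ≈ 4.052 (4× faster decay)
  n=3: λ₃ = 12.24π²/3.64² ≈ 9.118 (9× faster decay)
As t → ∞, higher modes decay exponentially faster. The n=1 mode dominates: θ ~ c₁ sin(πx/3.64) e^{-λ₁t}.
Decay rate: λ₁ = 1.36π²/3.64² ≈ 1.013.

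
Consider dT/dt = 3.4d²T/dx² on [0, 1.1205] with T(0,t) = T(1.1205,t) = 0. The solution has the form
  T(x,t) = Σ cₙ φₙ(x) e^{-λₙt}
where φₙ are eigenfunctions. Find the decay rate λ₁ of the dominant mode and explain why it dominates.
Eigenvalues: λₙ = 3.4n²π²/1.1205².
First three modes:
  n=1: λ₁ = 3.4π²/1.1205² ≈ 26.727
  n=2: λ₂ = 13.6π²/1.1205² ≈ 106.909 (4× faster decay)
  n=3: λ₃ = 30.6π²/1.1205² ≈ 240.546 (9× faster decay)
As t → ∞, higher modes decay exponentially faster. The n=1 mode dominates: T ~ c₁ sin(πx/1.1205) e^{-λ₁t}.
Decay rate: λ₁ = 3.4π²/1.1205² ≈ 26.727.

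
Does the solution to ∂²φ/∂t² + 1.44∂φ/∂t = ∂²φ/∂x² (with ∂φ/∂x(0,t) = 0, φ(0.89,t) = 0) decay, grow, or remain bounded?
φ → 0. Damping (γ=1.44) dissipates energy; oscillations decay exponentially.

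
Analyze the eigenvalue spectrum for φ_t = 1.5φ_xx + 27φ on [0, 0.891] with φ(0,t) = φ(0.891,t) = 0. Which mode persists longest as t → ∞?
Eigenvalues: λₙ = 1.5n²π²/0.891² - 27.
First three modes:
  n=1: λ₁ = 1.5π²/0.891² - 27 ≈ -8.352
  n=2: λ₂ = 6π²/0.891² - 27 ≈ 47.593
  n=3: λ₃ = 13.5π²/0.891² - 27 ≈ 140.833
Since 1.5π²/0.891² ≈ 18.648 < 27, λ₁ < 0.
The n=1 mode grows fastest (−λₙ is largest for n=1) → dominates.
Asymptotic: φ ~ c₁ sin(πx/0.891) e^{8.352t} (exponential growth at rate −λ₁ ≈ 8.352).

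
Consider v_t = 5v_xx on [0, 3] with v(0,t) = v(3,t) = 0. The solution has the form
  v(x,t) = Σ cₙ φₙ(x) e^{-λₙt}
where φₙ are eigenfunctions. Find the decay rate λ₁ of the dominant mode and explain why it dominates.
Eigenvalues: λₙ = 5n²π²/3².
First three modes:
  n=1: λ₁ = 5π²/3² ≈ 5.483
  n=2: λ₂ = 20π²/3² ≈ 21.932 (4× faster decay)
  n=3: λ₃ = 45π²/3² ≈ 49.348 (9× faster decay)
As t → ∞, higher modes decay exponentially faster. The n=1 mode dominates: v ~ c₁ sin(πx/3) e^{-λ₁t}.
Decay rate: λ₁ = 5π²/3² ≈ 5.483.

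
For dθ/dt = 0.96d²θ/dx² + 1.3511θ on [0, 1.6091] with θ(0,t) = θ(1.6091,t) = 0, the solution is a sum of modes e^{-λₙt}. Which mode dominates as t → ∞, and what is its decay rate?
Eigenvalues: λₙ = 0.96n²π²/1.6091² - 1.3511.
First three modes:
  n=1: λ₁ = 0.96π²/1.6091² - 1.3511 ≈ 2.308
  n=2: λ₂ = 3.84π²/1.6091² - 1.3511 ≈ 13.286
  n=3: λ₃ = 8.64π²/1.6091² - 1.3511 ≈ 31.583
Since 0.96π²/1.6091² ≈ 3.659 > 1.3511, all λₙ > 0.
The n=1 mode decays slowest → dominates as t → ∞.
Asymptotic: θ ~ c₁ sin(πx/1.6091) e^{-λ₁t} with decay rate λ₁ ≈ 2.308.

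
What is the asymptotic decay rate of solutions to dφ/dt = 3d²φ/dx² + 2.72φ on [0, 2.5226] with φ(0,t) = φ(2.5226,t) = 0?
Eigenvalues: λₙ = 3n²π²/2.5226² - 2.72.
First three modes:
  n=1: λ₁ = 3π²/2.5226² - 2.72 ≈ 1.933
  n=2: λ₂ = 12π²/2.5226² - 2.72 ≈ 15.892
  n=3: λ₃ = 27π²/2.5226² - 2.72 ≈ 39.156
Since 3π²/2.5226² ≈ 4.653 > 2.72, all λₙ > 0.
The n=1 mode decays slowest → dominates as t → ∞.
Asymptotic: φ ~ c₁ sin(πx/2.5226) e^{-λ₁t} with decay rate λ₁ ≈ 1.933.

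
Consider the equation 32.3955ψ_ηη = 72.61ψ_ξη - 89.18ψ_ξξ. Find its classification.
Rewriting in standard form: 89.18ψ_ξξ - 72.61ψ_ξη + 32.3955ψ_ηη = 0. Elliptic. (A = 89.18, B = -72.61, C = 32.3955 gives B² - 4AC = -6283.91066.)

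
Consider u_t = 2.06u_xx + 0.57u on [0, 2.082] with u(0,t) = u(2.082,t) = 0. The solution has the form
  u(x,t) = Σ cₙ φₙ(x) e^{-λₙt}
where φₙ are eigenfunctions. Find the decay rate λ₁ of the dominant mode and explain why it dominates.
Eigenvalues: λₙ = 2.06n²π²/2.082² - 0.57.
First three modes:
  n=1: λ₁ = 2.06π²/2.082² - 0.57 ≈ 4.12
  n=2: λ₂ = 8.24π²/2.082² - 0.57 ≈ 18.191
  n=3: λ₃ = 18.54π²/2.082² - 0.57 ≈ 41.643
Since 2.06π²/2.082² ≈ 4.69 > 0.57, all λₙ > 0.
The n=1 mode decays slowest → dominates as t → ∞.
Asymptotic: u ~ c₁ sin(πx/2.082) e^{-λ₁t} with decay rate λ₁ ≈ 4.12.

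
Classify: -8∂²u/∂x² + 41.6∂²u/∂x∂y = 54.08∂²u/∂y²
Rewriting in standard form: -8∂²u/∂x² + 41.6∂²u/∂x∂y - 54.08∂²u/∂y² = 0. Parabolic (discriminant = 0).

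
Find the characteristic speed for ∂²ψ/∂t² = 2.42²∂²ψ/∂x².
Speed = 2.42. Information travels along characteristics x = x₀ ± 2.42t.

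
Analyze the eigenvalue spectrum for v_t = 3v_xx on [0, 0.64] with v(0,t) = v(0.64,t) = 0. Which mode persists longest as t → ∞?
Eigenvalues: λₙ = 3n²π²/0.64².
First three modes:
  n=1: λ₁ = 3π²/0.64² ≈ 72.287
  n=2: λ₂ = 12π²/0.64² ≈ 289.149 (4× faster decay)
  n=3: λ₃ = 27π²/0.64² ≈ 650.584 (9× faster decay)
As t → ∞, higher modes decay exponentially faster. The n=1 mode dominates: v ~ c₁ sin(πx/0.64) e^{-λ₁t}.
Decay rate: λ₁ = 3π²/0.64² ≈ 72.287.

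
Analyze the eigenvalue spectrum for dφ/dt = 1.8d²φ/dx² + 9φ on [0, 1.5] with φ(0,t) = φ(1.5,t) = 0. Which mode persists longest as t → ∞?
Eigenvalues: λₙ = 1.8n²π²/1.5² - 9.
First three modes:
  n=1: λ₁ = 1.8π²/1.5² - 9 ≈ -1.104
  n=2: λ₂ = 7.2π²/1.5² - 9 ≈ 22.583
  n=3: λ₃ = 16.2π²/1.5² - 9 ≈ 62.061
Since 1.8π²/1.5² ≈ 7.896 < 9, λ₁ < 0.
The n=1 mode grows fastest (−λₙ is largest for n=1) → dominates.
Asymptotic: φ ~ c₁ sin(πx/1.5) e^{1.104t} (exponential growth at rate −λ₁ ≈ 1.104).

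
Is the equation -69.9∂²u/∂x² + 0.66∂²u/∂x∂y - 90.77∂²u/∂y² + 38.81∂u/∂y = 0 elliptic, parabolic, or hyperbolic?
Computing B² - 4AC with A = -69.9, B = 0.66, C = -90.77: discriminant = -25378.8564 (negative). Answer: elliptic.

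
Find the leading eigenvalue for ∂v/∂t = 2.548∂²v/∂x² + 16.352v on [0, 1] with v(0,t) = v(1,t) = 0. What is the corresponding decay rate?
Eigenvalues: λₙ = 2.548n²π²/1² - 16.352.
First three modes:
  n=1: λ₁ = 2.548π² - 16.352 ≈ 8.796
  n=2: λ₂ = 10.192π² - 16.352 ≈ 84.239
  n=3: λ₃ = 22.932π² - 16.352 ≈ 209.978
Since 2.548π² ≈ 25.148 > 16.352, all λₙ > 0.
The n=1 mode decays slowest → dominates as t → ∞.
Asymptotic: v ~ c₁ sin(πx/1) e^{-λ₁t} with decay rate λ₁ ≈ 8.796.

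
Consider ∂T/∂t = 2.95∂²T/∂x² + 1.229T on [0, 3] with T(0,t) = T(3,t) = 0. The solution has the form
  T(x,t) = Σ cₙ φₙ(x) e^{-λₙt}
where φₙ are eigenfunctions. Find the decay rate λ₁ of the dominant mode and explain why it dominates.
Eigenvalues: λₙ = 2.95n²π²/3² - 1.229.
First three modes:
  n=1: λ₁ = 2.95π²/3² - 1.229 ≈ 2.006
  n=2: λ₂ = 11.8π²/3² - 1.229 ≈ 11.711
  n=3: λ₃ = 26.55π²/3² - 1.229 ≈ 27.886
Since 2.95π²/3² ≈ 3.235 > 1.229, all λₙ > 0.
The n=1 mode decays slowest → dominates as t → ∞.
Asymptotic: T ~ c₁ sin(πx/3) e^{-λ₁t} with decay rate λ₁ ≈ 2.006.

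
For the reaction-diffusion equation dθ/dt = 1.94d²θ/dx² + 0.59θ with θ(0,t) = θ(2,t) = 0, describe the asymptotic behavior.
θ → 0. Diffusion dominates reaction (r=0.59 < κπ²/L²≈4.79); solution decays.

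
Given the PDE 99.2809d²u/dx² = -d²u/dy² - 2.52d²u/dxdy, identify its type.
Rewriting in standard form: 99.2809d²u/dx² + 2.52d²u/dxdy + d²u/dy² = 0. The second-order coefficients are A = 99.2809, B = 2.52, C = 1. Since B² - 4AC = -390.7732 < 0, this is an elliptic PDE.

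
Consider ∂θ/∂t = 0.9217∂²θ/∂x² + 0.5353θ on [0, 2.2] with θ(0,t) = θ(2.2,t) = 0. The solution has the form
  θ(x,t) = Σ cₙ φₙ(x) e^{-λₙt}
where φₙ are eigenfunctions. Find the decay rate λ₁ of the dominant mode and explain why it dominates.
Eigenvalues: λₙ = 0.9217n²π²/2.2² - 0.5353.
First three modes:
  n=1: λ₁ = 0.9217π²/2.2² - 0.5353 ≈ 1.344
  n=2: λ₂ = 3.6868π²/2.2² - 0.5353 ≈ 6.983
  n=3: λ₃ = 8.2953π²/2.2² - 0.5353 ≈ 16.38
Since 0.9217π²/2.2² ≈ 1.88 > 0.5353, all λₙ > 0.
The n=1 mode decays slowest → dominates as t → ∞.
Asymptotic: θ ~ c₁ sin(πx/2.2) e^{-λ₁t} with decay rate λ₁ ≈ 1.344.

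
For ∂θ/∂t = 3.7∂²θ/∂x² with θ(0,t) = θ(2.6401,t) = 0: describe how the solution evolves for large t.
θ → 0. Heat diffuses out through both boundaries.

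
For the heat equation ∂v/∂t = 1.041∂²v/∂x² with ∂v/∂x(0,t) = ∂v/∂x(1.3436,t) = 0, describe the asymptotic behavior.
v → constant (steady state). Heat is conserved (no flux at boundaries); solution approaches the spatial average.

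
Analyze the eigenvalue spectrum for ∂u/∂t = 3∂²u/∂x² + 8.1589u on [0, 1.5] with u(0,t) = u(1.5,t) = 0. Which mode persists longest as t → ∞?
Eigenvalues: λₙ = 3n²π²/1.5² - 8.1589.
First three modes:
  n=1: λ₁ = 3π²/1.5² - 8.1589 ≈ 5.001
  n=2: λ₂ = 12π²/1.5² - 8.1589 ≈ 44.479
  n=3: λ₃ = 27π²/1.5² - 8.1589 ≈ 110.276
Since 3π²/1.5² ≈ 13.159 > 8.1589, all λₙ > 0.
The n=1 mode decays slowest → dominates as t → ∞.
Asymptotic: u ~ c₁ sin(πx/1.5) e^{-λ₁t} with decay rate λ₁ ≈ 5.001.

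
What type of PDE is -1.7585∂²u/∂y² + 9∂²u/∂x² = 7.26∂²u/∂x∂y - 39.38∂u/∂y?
Rewriting in standard form: 9∂²u/∂x² - 7.26∂²u/∂x∂y - 1.7585∂²u/∂y² + 39.38∂u/∂y = 0. With A = 9, B = -7.26, C = -1.7585, the discriminant is 116.0136. This is a hyperbolic PDE.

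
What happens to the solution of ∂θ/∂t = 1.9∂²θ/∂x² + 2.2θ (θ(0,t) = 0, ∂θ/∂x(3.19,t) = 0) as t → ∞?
θ grows unboundedly. Reaction dominates diffusion (r=2.2 > κπ²/(4L²)≈0.46); solution grows exponentially.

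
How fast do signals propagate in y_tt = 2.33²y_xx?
Speed = 2.33. Information travels along characteristics x = x₀ ± 2.33t.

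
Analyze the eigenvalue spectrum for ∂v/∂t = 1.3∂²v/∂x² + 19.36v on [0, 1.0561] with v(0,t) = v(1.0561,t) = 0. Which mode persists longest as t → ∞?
Eigenvalues: λₙ = 1.3n²π²/1.0561² - 19.36.
First three modes:
  n=1: λ₁ = 1.3π²/1.0561² - 19.36 ≈ -7.856
  n=2: λ₂ = 5.2π²/1.0561² - 19.36 ≈ 26.654
  n=3: λ₃ = 11.7π²/1.0561² - 19.36 ≈ 84.172
Since 1.3π²/1.0561² ≈ 11.504 < 19.36, λ₁ < 0.
The n=1 mode grows fastest (−λₙ is largest for n=1) → dominates.
Asymptotic: v ~ c₁ sin(πx/1.0561) e^{7.856t} (exponential growth at rate −λ₁ ≈ 7.856).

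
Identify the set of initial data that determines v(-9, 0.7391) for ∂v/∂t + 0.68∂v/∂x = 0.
A single point: x = -9.502588. The characteristic through (-9, 0.7391) is x - 0.68t = const, so x = -9 - 0.68·0.7391 = -9.502588.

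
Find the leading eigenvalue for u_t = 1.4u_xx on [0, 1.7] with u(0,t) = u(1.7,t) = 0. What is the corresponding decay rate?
Eigenvalues: λₙ = 1.4n²π²/1.7².
First three modes:
  n=1: λ₁ = 1.4π²/1.7² ≈ 4.781
  n=2: λ₂ = 5.6π²/1.7² ≈ 19.124 (4× faster decay)
  n=3: λ₃ = 12.6π²/1.7² ≈ 43.03 (9× faster decay)
As t → ∞, higher modes decay exponentially faster. The n=1 mode dominates: u ~ c₁ sin(πx/1.7) e^{-λ₁t}.
Decay rate: λ₁ = 1.4π²/1.7² ≈ 4.781.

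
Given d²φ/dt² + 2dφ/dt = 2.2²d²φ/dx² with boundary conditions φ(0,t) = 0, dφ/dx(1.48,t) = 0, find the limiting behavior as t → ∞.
φ → 0. Damping (γ=2) dissipates energy; oscillations decay exponentially.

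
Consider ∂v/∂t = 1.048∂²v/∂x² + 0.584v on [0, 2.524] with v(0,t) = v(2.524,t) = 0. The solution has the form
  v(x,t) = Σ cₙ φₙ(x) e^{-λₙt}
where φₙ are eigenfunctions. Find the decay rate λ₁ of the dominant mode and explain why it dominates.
Eigenvalues: λₙ = 1.048n²π²/2.524² - 0.584.
First three modes:
  n=1: λ₁ = 1.048π²/2.524² - 0.584 ≈ 1.04
  n=2: λ₂ = 4.192π²/2.524² - 0.584 ≈ 5.91
  n=3: λ₃ = 9.432π²/2.524² - 0.584 ≈ 14.029
Since 1.048π²/2.524² ≈ 1.624 > 0.584, all λₙ > 0.
The n=1 mode decays slowest → dominates as t → ∞.
Asymptotic: v ~ c₁ sin(πx/2.524) e^{-λ₁t} with decay rate λ₁ ≈ 1.04.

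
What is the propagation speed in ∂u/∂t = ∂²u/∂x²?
Infinite. The heat equation is parabolic, not hyperbolic, so disturbances propagate instantly.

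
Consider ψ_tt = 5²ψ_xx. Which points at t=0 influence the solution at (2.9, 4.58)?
Domain of dependence: [-20, 25.8]. Signals travel at speed 5, so data within |x - 2.9| ≤ 5·4.58 = 22.9 can reach the point.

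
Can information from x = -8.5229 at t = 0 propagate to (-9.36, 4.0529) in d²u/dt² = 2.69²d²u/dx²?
Yes. The domain of dependence is [-20.262301, 1.542301], and -8.5229 ∈ [-20.262301, 1.542301].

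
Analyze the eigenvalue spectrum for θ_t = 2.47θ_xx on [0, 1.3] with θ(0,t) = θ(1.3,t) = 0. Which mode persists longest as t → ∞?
Eigenvalues: λₙ = 2.47n²π²/1.3².
First three modes:
  n=1: λ₁ = 2.47π²/1.3² ≈ 14.425
  n=2: λ₂ = 9.88π²/1.3² ≈ 57.699 (4× faster decay)
  n=3: λ₃ = 22.23π²/1.3² ≈ 129.823 (9× faster decay)
As t → ∞, higher modes decay exponentially faster. The n=1 mode dominates: θ ~ c₁ sin(πx/1.3) e^{-λ₁t}.
Decay rate: λ₁ = 2.47π²/1.3² ≈ 14.425.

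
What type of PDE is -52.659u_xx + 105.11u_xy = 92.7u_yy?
Rewriting in standard form: -52.659u_xx + 105.11u_xy - 92.7u_yy = 0. With A = -52.659, B = 105.11, C = -92.7, the discriminant is -8477.8451. This is an elliptic PDE.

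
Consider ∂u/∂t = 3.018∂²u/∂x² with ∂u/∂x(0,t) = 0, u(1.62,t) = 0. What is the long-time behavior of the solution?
As t → ∞, u → 0. Heat escapes through the Dirichlet boundary.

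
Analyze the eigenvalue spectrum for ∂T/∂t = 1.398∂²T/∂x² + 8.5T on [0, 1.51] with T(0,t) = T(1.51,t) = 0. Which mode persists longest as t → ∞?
Eigenvalues: λₙ = 1.398n²π²/1.51² - 8.5.
First three modes:
  n=1: λ₁ = 1.398π²/1.51² - 8.5 ≈ -2.449
  n=2: λ₂ = 5.592π²/1.51² - 8.5 ≈ 15.705
  n=3: λ₃ = 12.582π²/1.51² - 8.5 ≈ 45.962
Since 1.398π²/1.51² ≈ 6.051 < 8.5, λ₁ < 0.
The n=1 mode grows fastest (−λₙ is largest for n=1) → dominates.
Asymptotic: T ~ c₁ sin(πx/1.51) e^{2.449t} (exponential growth at rate −λ₁ ≈ 2.449).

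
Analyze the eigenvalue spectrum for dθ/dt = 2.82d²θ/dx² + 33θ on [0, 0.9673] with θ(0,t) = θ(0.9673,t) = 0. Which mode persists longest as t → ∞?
Eigenvalues: λₙ = 2.82n²π²/0.9673² - 33.
First three modes:
  n=1: λ₁ = 2.82π²/0.9673² - 33 ≈ -3.254
  n=2: λ₂ = 11.28π²/0.9673² - 33 ≈ 85.983
  n=3: λ₃ = 25.38π²/0.9673² - 33 ≈ 234.713
Since 2.82π²/0.9673² ≈ 29.746 < 33, λ₁ < 0.
The n=1 mode grows fastest (−λₙ is largest for n=1) → dominates.
Asymptotic: θ ~ c₁ sin(πx/0.9673) e^{3.254t} (exponential growth at rate −λ₁ ≈ 3.254).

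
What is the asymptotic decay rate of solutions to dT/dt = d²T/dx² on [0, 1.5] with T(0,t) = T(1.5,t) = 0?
Eigenvalues: λₙ = n²π²/1.5².
First three modes:
  n=1: λ₁ = π²/1.5² ≈ 4.386
  n=2: λ₂ = 4π²/1.5² ≈ 17.546 (4× faster decay)
  n=3: λ₃ = 9π²/1.5² ≈ 39.478 (9× faster decay)
As t → ∞, higher modes decay exponentially faster. The n=1 mode dominates: T ~ c₁ sin(πx/1.5) e^{-λ₁t}.
Decay rate: λ₁ = π²/1.5² ≈ 4.386.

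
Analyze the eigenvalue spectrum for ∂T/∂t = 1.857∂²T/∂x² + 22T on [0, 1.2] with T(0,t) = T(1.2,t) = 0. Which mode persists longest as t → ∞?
Eigenvalues: λₙ = 1.857n²π²/1.2² - 22.
First three modes:
  n=1: λ₁ = 1.857π²/1.2² - 22 ≈ -9.272
  n=2: λ₂ = 7.428π²/1.2² - 22 ≈ 28.911
  n=3: λ₃ = 16.713π²/1.2² - 22 ≈ 92.549
Since 1.857π²/1.2² ≈ 12.728 < 22, λ₁ < 0.
The n=1 mode grows fastest (−λₙ is largest for n=1) → dominates.
Asymptotic: T ~ c₁ sin(πx/1.2) e^{9.272t} (exponential growth at rate −λ₁ ≈ 9.272).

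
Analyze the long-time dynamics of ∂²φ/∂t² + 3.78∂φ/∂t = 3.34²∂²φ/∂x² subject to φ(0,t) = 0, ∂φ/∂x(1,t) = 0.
Long-time behavior: φ → 0. Damping (γ=3.78) dissipates energy; oscillations decay exponentially.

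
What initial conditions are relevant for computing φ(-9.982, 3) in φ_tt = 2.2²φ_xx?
Domain of dependence: [-16.582, -3.382]. Signals travel at speed 2.2, so data within |x - -9.982| ≤ 2.2·3 = 6.6 can reach the point.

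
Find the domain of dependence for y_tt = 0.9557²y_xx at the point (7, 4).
Domain of dependence: [3.1772, 10.8228]. Signals travel at speed 0.9557, so data within |x - 7| ≤ 0.9557·4 = 3.8228 can reach the point.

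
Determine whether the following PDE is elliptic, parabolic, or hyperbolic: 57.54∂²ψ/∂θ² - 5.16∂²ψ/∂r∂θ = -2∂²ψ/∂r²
Rewriting in standard form: 2∂²ψ/∂r² - 5.16∂²ψ/∂r∂θ + 57.54∂²ψ/∂θ² = 0. Coefficients: A = 2, B = -5.16, C = 57.54. B² - 4AC = -433.6944, which is negative, so the equation is elliptic.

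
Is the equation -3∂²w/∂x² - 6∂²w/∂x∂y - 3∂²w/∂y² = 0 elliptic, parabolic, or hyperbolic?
Computing B² - 4AC with A = -3, B = -6, C = -3: discriminant = 0 (zero). Answer: parabolic.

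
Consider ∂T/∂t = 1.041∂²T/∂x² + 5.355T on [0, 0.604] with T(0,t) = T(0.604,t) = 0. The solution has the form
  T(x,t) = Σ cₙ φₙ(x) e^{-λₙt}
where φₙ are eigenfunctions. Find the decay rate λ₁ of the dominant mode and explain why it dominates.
Eigenvalues: λₙ = 1.041n²π²/0.604² - 5.355.
First three modes:
  n=1: λ₁ = 1.041π²/0.604² - 5.355 ≈ 22.808
  n=2: λ₂ = 4.164π²/0.604² - 5.355 ≈ 107.296
  n=3: λ₃ = 9.369π²/0.604² - 5.355 ≈ 248.111
Since 1.041π²/0.604² ≈ 28.163 > 5.355, all λₙ > 0.
The n=1 mode decays slowest → dominates as t → ∞.
Asymptotic: T ~ c₁ sin(πx/0.604) e^{-λ₁t} with decay rate λ₁ ≈ 22.808.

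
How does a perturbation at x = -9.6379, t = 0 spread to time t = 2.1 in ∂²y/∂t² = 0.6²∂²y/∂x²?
Domain of influence: [-10.8979, -8.3779]. Data at x = -9.6379 spreads outward at speed 0.6.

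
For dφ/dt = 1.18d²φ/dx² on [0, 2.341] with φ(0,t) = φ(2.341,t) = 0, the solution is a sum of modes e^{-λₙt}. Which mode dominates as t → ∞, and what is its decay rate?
Eigenvalues: λₙ = 1.18n²π²/2.341².
First three modes:
  n=1: λ₁ = 1.18π²/2.341² ≈ 2.125
  n=2: λ₂ = 4.72π²/2.341² ≈ 8.5 (4× faster decay)
  n=3: λ₃ = 10.62π²/2.341² ≈ 19.126 (9× faster decay)
As t → ∞, higher modes decay exponentially faster. The n=1 mode dominates: φ ~ c₁ sin(πx/2.341) e^{-λ₁t}.
Decay rate: λ₁ = 1.18π²/2.341² ≈ 2.125.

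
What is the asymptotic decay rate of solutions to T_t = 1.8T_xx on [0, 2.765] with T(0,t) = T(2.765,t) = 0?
Eigenvalues: λₙ = 1.8n²π²/2.765².
First three modes:
  n=1: λ₁ = 1.8π²/2.765² ≈ 2.324
  n=2: λ₂ = 7.2π²/2.765² ≈ 9.295 (4× faster decay)
  n=3: λ₃ = 16.2π²/2.765² ≈ 20.913 (9× faster decay)
As t → ∞, higher modes decay exponentially faster. The n=1 mode dominates: T ~ c₁ sin(πx/2.765) e^{-λ₁t}.
Decay rate: λ₁ = 1.8π²/2.765² ≈ 2.324.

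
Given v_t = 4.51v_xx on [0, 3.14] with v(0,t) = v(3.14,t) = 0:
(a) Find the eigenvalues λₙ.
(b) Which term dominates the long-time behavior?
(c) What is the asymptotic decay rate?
Eigenvalues: λₙ = 4.51n²π²/3.14².
First three modes:
  n=1: λ₁ = 4.51π²/3.14² ≈ 4.515
  n=2: λ₂ = 18.04π²/3.14² ≈ 18.058 (4× faster decay)
  n=3: λ₃ = 40.59π²/3.14² ≈ 40.631 (9× faster decay)
As t → ∞, higher modes decay exponentially faster. The n=1 mode dominates: v ~ c₁ sin(πx/3.14) e^{-λ₁t}.
Decay rate: λ₁ = 4.51π²/3.14² ≈ 4.515.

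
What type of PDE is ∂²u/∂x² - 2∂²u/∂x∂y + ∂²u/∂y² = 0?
With A = 1, B = -2, C = 1, the discriminant is 0. This is a parabolic PDE.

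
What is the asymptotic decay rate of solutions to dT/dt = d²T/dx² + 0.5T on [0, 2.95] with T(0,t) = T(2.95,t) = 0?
Eigenvalues: λₙ = n²π²/2.95² - 0.5.
First three modes:
  n=1: λ₁ = π²/2.95² - 0.5 ≈ 0.634
  n=2: λ₂ = 4π²/2.95² - 0.5 ≈ 4.036
  n=3: λ₃ = 9π²/2.95² - 0.5 ≈ 9.707
Since π²/2.95² ≈ 1.134 > 0.5, all λₙ > 0.
The n=1 mode decays slowest → dominates as t → ∞.
Asymptotic: T ~ c₁ sin(πx/2.95) e^{-λ₁t} with decay rate λ₁ ≈ 0.634.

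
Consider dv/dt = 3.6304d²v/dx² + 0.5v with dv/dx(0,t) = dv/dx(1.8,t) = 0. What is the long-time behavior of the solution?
As t → ∞, v grows unboundedly. With Neumann BCs the constant mode has diffusion eigenvalue 0, so any r > 0 makes it grow like e^(0.5t); solution grows exponentially.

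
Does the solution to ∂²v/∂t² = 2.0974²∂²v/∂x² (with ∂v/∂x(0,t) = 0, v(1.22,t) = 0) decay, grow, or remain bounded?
v oscillates (no decay). Energy is conserved; the solution oscillates indefinitely as standing waves.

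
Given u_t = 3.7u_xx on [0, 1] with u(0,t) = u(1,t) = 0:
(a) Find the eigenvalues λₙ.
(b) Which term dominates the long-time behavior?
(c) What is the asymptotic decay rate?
Eigenvalues: λₙ = 3.7n²π².
First three modes:
  n=1: λ₁ = 3.7π² ≈ 36.518
  n=2: λ₂ = 14.8π² ≈ 146.07 (4× faster decay)
  n=3: λ₃ = 33.3π² ≈ 328.658 (9× faster decay)
As t → ∞, higher modes decay exponentially faster. The n=1 mode dominates: u ~ c₁ sin(πx) e^{-λ₁t}.
Decay rate: λ₁ = 3.7π² ≈ 36.518.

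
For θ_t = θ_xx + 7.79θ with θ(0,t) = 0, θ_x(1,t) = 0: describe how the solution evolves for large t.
θ grows unboundedly. Reaction dominates diffusion (r=7.79 > κπ²/(4L²)≈2.47); solution grows exponentially.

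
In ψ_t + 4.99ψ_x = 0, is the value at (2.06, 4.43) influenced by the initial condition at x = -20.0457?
Yes. The characteristic through (2.06, 4.43) passes through x = -20.0457.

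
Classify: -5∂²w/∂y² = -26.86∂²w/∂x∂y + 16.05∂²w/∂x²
Rewriting in standard form: -16.05∂²w/∂x² + 26.86∂²w/∂x∂y - 5∂²w/∂y² = 0. Hyperbolic (discriminant = 400.4596).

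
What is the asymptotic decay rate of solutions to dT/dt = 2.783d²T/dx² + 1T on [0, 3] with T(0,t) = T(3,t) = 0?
Eigenvalues: λₙ = 2.783n²π²/3² - 1.
First three modes:
  n=1: λ₁ = 2.783π²/3² - 1 ≈ 2.052
  n=2: λ₂ = 11.132π²/3² - 1 ≈ 11.208
  n=3: λ₃ = 25.047π²/3² - 1 ≈ 26.467
Since 2.783π²/3² ≈ 3.052 > 1, all λₙ > 0.
The n=1 mode decays slowest → dominates as t → ∞.
Asymptotic: T ~ c₁ sin(πx/3) e^{-λ₁t} with decay rate λ₁ ≈ 2.052.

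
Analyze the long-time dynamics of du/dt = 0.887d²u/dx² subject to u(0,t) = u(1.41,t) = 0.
Long-time behavior: u → 0. Heat diffuses out through both boundaries.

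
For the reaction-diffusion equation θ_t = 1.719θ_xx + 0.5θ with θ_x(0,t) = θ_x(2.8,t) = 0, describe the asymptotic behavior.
θ grows unboundedly. With Neumann BCs the constant mode has diffusion eigenvalue 0, so any r > 0 makes it grow like e^(0.5t); solution grows exponentially.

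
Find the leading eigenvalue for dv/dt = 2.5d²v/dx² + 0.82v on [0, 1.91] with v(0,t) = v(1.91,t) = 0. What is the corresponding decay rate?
Eigenvalues: λₙ = 2.5n²π²/1.91² - 0.82.
First three modes:
  n=1: λ₁ = 2.5π²/1.91² - 0.82 ≈ 5.944
  n=2: λ₂ = 10π²/1.91² - 0.82 ≈ 26.234
  n=3: λ₃ = 22.5π²/1.91² - 0.82 ≈ 60.052
Since 2.5π²/1.91² ≈ 6.764 > 0.82, all λₙ > 0.
The n=1 mode decays slowest → dominates as t → ∞.
Asymptotic: v ~ c₁ sin(πx/1.91) e^{-λ₁t} with decay rate λ₁ ≈ 5.944.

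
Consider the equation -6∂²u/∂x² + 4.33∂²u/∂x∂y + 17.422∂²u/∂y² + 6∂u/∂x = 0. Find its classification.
Hyperbolic. (A = -6, B = 4.33, C = 17.422 gives B² - 4AC = 436.8769.)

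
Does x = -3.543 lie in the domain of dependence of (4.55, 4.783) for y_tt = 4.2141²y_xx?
Yes. The domain of dependence is [-15.6060403, 24.7060403], and -3.543 ∈ [-15.6060403, 24.7060403].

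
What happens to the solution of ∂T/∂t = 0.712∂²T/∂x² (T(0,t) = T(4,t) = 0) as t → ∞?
T → 0. Heat diffuses out through both boundaries.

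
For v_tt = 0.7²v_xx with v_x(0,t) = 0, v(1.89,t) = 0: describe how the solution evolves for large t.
v oscillates (no decay). Energy is conserved; the solution oscillates indefinitely as standing waves.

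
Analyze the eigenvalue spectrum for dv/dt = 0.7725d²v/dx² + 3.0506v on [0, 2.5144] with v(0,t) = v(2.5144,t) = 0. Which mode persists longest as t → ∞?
Eigenvalues: λₙ = 0.7725n²π²/2.5144² - 3.0506.
First three modes:
  n=1: λ₁ = 0.7725π²/2.5144² - 3.0506 ≈ -1.845
  n=2: λ₂ = 3.09π²/2.5144² - 3.0506 ≈ 1.773
  n=3: λ₃ = 6.9525π²/2.5144² - 3.0506 ≈ 7.803
Since 0.7725π²/2.5144² ≈ 1.206 < 3.0506, λ₁ < 0.
The n=1 mode grows fastest (−λₙ is largest for n=1) → dominates.
Asymptotic: v ~ c₁ sin(πx/2.5144) e^{1.845t} (exponential growth at rate −λ₁ ≈ 1.845).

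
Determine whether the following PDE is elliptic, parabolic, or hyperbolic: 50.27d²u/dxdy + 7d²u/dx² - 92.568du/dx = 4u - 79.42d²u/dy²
Rewriting in standard form: 7d²u/dx² + 50.27d²u/dxdy + 79.42d²u/dy² - 92.568du/dx - 4u = 0. Coefficients: A = 7, B = 50.27, C = 79.42. B² - 4AC = 303.3129, which is positive, so the equation is hyperbolic.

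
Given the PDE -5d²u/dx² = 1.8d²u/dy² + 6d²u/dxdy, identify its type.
Rewriting in standard form: -5d²u/dx² - 6d²u/dxdy - 1.8d²u/dy² = 0. The second-order coefficients are A = -5, B = -6, C = -1.8. Since B² - 4AC = 0 = 0, this is a parabolic PDE.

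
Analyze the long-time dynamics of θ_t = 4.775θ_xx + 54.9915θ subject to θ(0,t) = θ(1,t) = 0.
Long-time behavior: θ grows unboundedly. Reaction dominates diffusion (r=54.9915 > κπ²/L²≈47.13); solution grows exponentially.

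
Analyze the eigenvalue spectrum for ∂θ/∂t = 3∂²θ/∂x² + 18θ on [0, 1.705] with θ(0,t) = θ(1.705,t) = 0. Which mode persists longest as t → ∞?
Eigenvalues: λₙ = 3n²π²/1.705² - 18.
First three modes:
  n=1: λ₁ = 3π²/1.705² - 18 ≈ -7.815
  n=2: λ₂ = 12π²/1.705² - 18 ≈ 22.741
  n=3: λ₃ = 27π²/1.705² - 18 ≈ 73.667
Since 3π²/1.705² ≈ 10.185 < 18, λ₁ < 0.
The n=1 mode grows fastest (−λₙ is largest for n=1) → dominates.
Asymptotic: θ ~ c₁ sin(πx/1.705) e^{7.815t} (exponential growth at rate −λ₁ ≈ 7.815).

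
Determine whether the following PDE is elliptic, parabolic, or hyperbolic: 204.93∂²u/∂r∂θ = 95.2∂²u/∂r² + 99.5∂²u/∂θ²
Rewriting in standard form: -95.2∂²u/∂r² + 204.93∂²u/∂r∂θ - 99.5∂²u/∂θ² = 0. Coefficients: A = -95.2, B = 204.93, C = -99.5. B² - 4AC = 4106.7049, which is positive, so the equation is hyperbolic.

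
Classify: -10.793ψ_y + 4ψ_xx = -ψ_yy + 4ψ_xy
Rewriting in standard form: 4ψ_xx - 4ψ_xy + ψ_yy - 10.793ψ_y = 0. Parabolic (discriminant = 0).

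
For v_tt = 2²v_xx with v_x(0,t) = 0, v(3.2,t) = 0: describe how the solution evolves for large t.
v oscillates (no decay). Energy is conserved; the solution oscillates indefinitely as standing waves.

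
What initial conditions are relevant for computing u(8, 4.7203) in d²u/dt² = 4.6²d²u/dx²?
Domain of dependence: [-13.71338, 29.71338]. Signals travel at speed 4.6, so data within |x - 8| ≤ 4.6·4.7203 = 21.71338 can reach the point.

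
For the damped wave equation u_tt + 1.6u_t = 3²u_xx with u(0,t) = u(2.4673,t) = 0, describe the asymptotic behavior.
u → 0. Damping (γ=1.6) dissipates energy; oscillations decay exponentially.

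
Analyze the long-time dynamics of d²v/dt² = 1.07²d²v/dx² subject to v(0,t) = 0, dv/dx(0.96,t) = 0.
Long-time behavior: v oscillates (no decay). Energy is conserved; the solution oscillates indefinitely as standing waves.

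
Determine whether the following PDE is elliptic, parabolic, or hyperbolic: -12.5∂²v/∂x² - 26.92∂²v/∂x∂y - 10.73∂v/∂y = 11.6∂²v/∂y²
Rewriting in standard form: -12.5∂²v/∂x² - 26.92∂²v/∂x∂y - 11.6∂²v/∂y² - 10.73∂v/∂y = 0. Coefficients: A = -12.5, B = -26.92, C = -11.6. B² - 4AC = 144.6864, which is positive, so the equation is hyperbolic.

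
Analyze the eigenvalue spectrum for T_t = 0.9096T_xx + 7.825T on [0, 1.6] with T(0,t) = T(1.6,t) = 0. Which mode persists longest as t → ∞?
Eigenvalues: λₙ = 0.9096n²π²/1.6² - 7.825.
First three modes:
  n=1: λ₁ = 0.9096π²/1.6² - 7.825 ≈ -4.318
  n=2: λ₂ = 3.6384π²/1.6² - 7.825 ≈ 6.202
  n=3: λ₃ = 8.1864π²/1.6² - 7.825 ≈ 23.736
Since 0.9096π²/1.6² ≈ 3.507 < 7.825, λ₁ < 0.
The n=1 mode grows fastest (−λₙ is largest for n=1) → dominates.
Asymptotic: T ~ c₁ sin(πx/1.6) e^{4.318t} (exponential growth at rate −λ₁ ≈ 4.318).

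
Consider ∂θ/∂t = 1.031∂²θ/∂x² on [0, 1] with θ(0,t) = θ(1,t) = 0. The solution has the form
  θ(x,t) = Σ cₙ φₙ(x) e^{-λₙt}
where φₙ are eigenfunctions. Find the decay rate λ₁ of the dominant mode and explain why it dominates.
Eigenvalues: λₙ = 1.031n²π².
First three modes:
  n=1: λ₁ = 1.031π² ≈ 10.176
  n=2: λ₂ = 4.124π² ≈ 40.702 (4× faster decay)
  n=3: λ₃ = 9.279π² ≈ 91.58 (9× faster decay)
As t → ∞, higher modes decay exponentially faster. The n=1 mode dominates: θ ~ c₁ sin(πx) e^{-λ₁t}.
Decay rate: λ₁ = 1.031π² ≈ 10.176.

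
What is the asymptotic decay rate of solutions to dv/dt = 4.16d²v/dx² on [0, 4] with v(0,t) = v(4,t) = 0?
Eigenvalues: λₙ = 4.16n²π²/4².
First three modes:
  n=1: λ₁ = 4.16π²/4² ≈ 2.566
  n=2: λ₂ = 16.64π²/4² ≈ 10.264 (4× faster decay)
  n=3: λ₃ = 37.44π²/4² ≈ 23.095 (9× faster decay)
As t → ∞, higher modes decay exponentially faster. The n=1 mode dominates: v ~ c₁ sin(πx/4) e^{-λ₁t}.
Decay rate: λ₁ = 4.16π²/4² ≈ 2.566.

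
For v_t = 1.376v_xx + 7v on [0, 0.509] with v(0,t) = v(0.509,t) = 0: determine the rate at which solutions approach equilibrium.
Eigenvalues: λₙ = 1.376n²π²/0.509² - 7.
First three modes:
  n=1: λ₁ = 1.376π²/0.509² - 7 ≈ 45.418
  n=2: λ₂ = 5.504π²/0.509² - 7 ≈ 202.673
  n=3: λ₃ = 12.384π²/0.509² - 7 ≈ 464.764
Since 1.376π²/0.509² ≈ 52.418 > 7, all λₙ > 0.
The n=1 mode decays slowest → dominates as t → ∞.
Asymptotic: v ~ c₁ sin(πx/0.509) e^{-λ₁t} with decay rate λ₁ ≈ 45.418.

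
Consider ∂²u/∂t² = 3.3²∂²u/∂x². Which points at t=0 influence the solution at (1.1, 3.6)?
Domain of dependence: [-10.78, 12.98]. Signals travel at speed 3.3, so data within |x - 1.1| ≤ 3.3·3.6 = 11.88 can reach the point.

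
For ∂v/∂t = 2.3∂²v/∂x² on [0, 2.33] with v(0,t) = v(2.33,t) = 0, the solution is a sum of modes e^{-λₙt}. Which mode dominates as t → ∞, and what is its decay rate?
Eigenvalues: λₙ = 2.3n²π²/2.33².
First three modes:
  n=1: λ₁ = 2.3π²/2.33² ≈ 4.181
  n=2: λ₂ = 9.2π²/2.33² ≈ 16.725 (4× faster decay)
  n=3: λ₃ = 20.7π²/2.33² ≈ 37.632 (9× faster decay)
As t → ∞, higher modes decay exponentially faster. The n=1 mode dominates: v ~ c₁ sin(πx/2.33) e^{-λ₁t}.
Decay rate: λ₁ = 2.3π²/2.33² ≈ 4.181.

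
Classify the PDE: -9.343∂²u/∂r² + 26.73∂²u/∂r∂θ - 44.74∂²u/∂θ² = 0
A = -9.343, B = 26.73, C = -44.74. Discriminant B² - 4AC = -957.53038. Since -957.53038 < 0, elliptic.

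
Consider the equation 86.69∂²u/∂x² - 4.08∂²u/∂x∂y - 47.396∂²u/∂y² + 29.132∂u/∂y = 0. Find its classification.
Hyperbolic. (A = 86.69, B = -4.08, C = -47.396 gives B² - 4AC = 16451.68336.)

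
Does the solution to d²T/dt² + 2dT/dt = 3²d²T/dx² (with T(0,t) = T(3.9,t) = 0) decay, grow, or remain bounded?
T → 0. Damping (γ=2) dissipates energy; oscillations decay exponentially.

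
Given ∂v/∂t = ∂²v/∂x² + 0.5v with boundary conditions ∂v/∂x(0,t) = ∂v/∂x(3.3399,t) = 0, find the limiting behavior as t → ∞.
v grows unboundedly. With Neumann BCs the constant mode has diffusion eigenvalue 0, so any r > 0 makes it grow like e^(0.5t); solution grows exponentially.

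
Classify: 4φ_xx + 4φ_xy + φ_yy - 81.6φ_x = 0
Parabolic (discriminant = 0).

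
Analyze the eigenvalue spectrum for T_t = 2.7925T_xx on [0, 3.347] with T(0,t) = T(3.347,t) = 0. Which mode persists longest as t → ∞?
Eigenvalues: λₙ = 2.7925n²π²/3.347².
First three modes:
  n=1: λ₁ = 2.7925π²/3.347² ≈ 2.46
  n=2: λ₂ = 11.17π²/3.347² ≈ 9.841 (4× faster decay)
  n=3: λ₃ = 25.1325π²/3.347² ≈ 22.142 (9× faster decay)
As t → ∞, higher modes decay exponentially faster. The n=1 mode dominates: T ~ c₁ sin(πx/3.347) e^{-λ₁t}.
Decay rate: λ₁ = 2.7925π²/3.347² ≈ 2.46.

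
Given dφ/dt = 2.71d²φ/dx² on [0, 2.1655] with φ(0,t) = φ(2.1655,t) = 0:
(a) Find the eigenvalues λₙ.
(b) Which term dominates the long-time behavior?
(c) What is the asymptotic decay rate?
Eigenvalues: λₙ = 2.71n²π²/2.1655².
First three modes:
  n=1: λ₁ = 2.71π²/2.1655² ≈ 5.704
  n=2: λ₂ = 10.84π²/2.1655² ≈ 22.815 (4× faster decay)
  n=3: λ₃ = 24.39π²/2.1655² ≈ 51.333 (9× faster decay)
As t → ∞, higher modes decay exponentially faster. The n=1 mode dominates: φ ~ c₁ sin(πx/2.1655) e^{-λ₁t}.
Decay rate: λ₁ = 2.71π²/2.1655² ≈ 5.704.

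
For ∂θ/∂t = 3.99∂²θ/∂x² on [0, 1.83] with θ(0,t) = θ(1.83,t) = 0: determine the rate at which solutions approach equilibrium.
Eigenvalues: λₙ = 3.99n²π²/1.83².
First three modes:
  n=1: λ₁ = 3.99π²/1.83² ≈ 11.759
  n=2: λ₂ = 15.96π²/1.83² ≈ 47.036 (4× faster decay)
  n=3: λ₃ = 35.91π²/1.83² ≈ 105.831 (9× faster decay)
As t → ∞, higher modes decay exponentially faster. The n=1 mode dominates: θ ~ c₁ sin(πx/1.83) e^{-λ₁t}.
Decay rate: λ₁ = 3.99π²/1.83² ≈ 11.759.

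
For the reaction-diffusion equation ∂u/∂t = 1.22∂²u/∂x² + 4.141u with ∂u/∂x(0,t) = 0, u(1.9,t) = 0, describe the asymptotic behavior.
u grows unboundedly. Reaction dominates diffusion (r=4.141 > κπ²/(4L²)≈0.83); solution grows exponentially.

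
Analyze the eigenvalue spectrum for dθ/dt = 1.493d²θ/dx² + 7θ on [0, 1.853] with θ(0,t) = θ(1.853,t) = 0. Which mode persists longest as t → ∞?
Eigenvalues: λₙ = 1.493n²π²/1.853² - 7.
First three modes:
  n=1: λ₁ = 1.493π²/1.853² - 7 ≈ -2.709
  n=2: λ₂ = 5.972π²/1.853² - 7 ≈ 10.166
  n=3: λ₃ = 13.437π²/1.853² - 7 ≈ 31.623
Since 1.493π²/1.853² ≈ 4.291 < 7, λ₁ < 0.
The n=1 mode grows fastest (−λₙ is largest for n=1) → dominates.
Asymptotic: θ ~ c₁ sin(πx/1.853) e^{2.709t} (exponential growth at rate −λ₁ ≈ 2.709).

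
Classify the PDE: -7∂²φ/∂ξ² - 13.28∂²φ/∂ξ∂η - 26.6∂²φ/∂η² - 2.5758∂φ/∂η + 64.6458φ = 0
A = -7, B = -13.28, C = -26.6. Discriminant B² - 4AC = -568.4416. Since -568.4416 < 0, elliptic.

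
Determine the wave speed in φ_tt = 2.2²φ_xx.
Speed = 2.2. Information travels along characteristics x = x₀ ± 2.2t.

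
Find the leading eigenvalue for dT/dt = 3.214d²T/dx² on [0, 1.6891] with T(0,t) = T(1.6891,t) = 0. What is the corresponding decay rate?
Eigenvalues: λₙ = 3.214n²π²/1.6891².
First three modes:
  n=1: λ₁ = 3.214π²/1.6891² ≈ 11.118
  n=2: λ₂ = 12.856π²/1.6891² ≈ 44.473 (4× faster decay)
  n=3: λ₃ = 28.926π²/1.6891² ≈ 100.064 (9× faster decay)
As t → ∞, higher modes decay exponentially faster. The n=1 mode dominates: T ~ c₁ sin(πx/1.6891) e^{-λ₁t}.
Decay rate: λ₁ = 3.214π²/1.6891² ≈ 11.118.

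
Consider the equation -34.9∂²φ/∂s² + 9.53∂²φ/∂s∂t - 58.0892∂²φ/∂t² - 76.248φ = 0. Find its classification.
Elliptic. (A = -34.9, B = 9.53, C = -58.0892 gives B² - 4AC = -8018.43142.)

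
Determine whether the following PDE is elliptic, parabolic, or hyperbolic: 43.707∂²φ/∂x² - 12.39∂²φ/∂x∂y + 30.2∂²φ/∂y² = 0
Coefficients: A = 43.707, B = -12.39, C = 30.2. B² - 4AC = -5126.2935, which is negative, so the equation is elliptic.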